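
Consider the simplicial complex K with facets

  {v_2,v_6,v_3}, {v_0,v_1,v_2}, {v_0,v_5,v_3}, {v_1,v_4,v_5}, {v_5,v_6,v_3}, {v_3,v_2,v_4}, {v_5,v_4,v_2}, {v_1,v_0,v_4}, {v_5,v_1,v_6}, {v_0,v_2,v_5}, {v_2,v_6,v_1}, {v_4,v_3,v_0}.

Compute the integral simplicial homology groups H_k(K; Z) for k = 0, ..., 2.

We work with the vertex ordering v_0 < v_1 < v_2 < v_3 < v_4 < v_5 < v_6. The simplices of K, each written with vertices in increasing order, are:

  0-simplices (7): [v_0], [v_1], [v_2], [v_3], [v_4], [v_5], [v_6]
  1-simplices (18): (18 of them)
  2-simplices (12): (12 of them)

Hence C_0 ≅ Z^7, C_1 ≅ Z^18, C_2 ≅ Z^12.

The boundary map ∂_1: C_1 → C_0 is given by ∂[p,q] = [q] − [p].
The 7×18 boundary matrix has rank 6 and Smith normal form diag(1,1,1,1,1,1).

∂_2: C_2 → C_1 sends each 2-simplex [p,q,r] to [q,r] − [p,r] + [p,q]. For instance
  ∂[v_0,v_2,v_5] = [v_2,v_5] − [v_0,v_5] + [v_0,v_2],
  ∂[v_0,v_1,v_2] = [v_1,v_2] − [v_0,v_2] + [v_0,v_1].
As a 18×12 matrix over Z this has rank 12, with invariant factors (1,1,1,1,1,1,1,1,1,1,1,2).

Reading off H_k = ker ∂_k / im ∂_{k+1}:

  H_0: rank C_0 − rank ∂_1 = 7 − 6 = 1, and the invariant factors of ∂_1 are all 1, so H_0 = Z.
  H_1: rank ker ∂_1 − rank ∂_2 = (18 − 6) − 12 = 0, and ∂_2 has invariant factor 2 > 1, so H_1 = Z/2.
  H_2: rank ker ∂_2 − rank ∂_3 = (12 − 12) − 0 = 0, and there is no ∂_3, so H_2 = 0.

As a check, the Euler characteristic is 7 − 18 + 12 = 1, which agrees with 1 − 0 + 0 = 1.

H_0 = Z,  H_1 = Z/2,  H_2 = 0.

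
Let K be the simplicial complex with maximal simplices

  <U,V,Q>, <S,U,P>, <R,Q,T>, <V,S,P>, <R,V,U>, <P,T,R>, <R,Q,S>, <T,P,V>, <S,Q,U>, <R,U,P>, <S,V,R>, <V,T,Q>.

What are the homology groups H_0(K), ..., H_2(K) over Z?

H_0 = Z,  H_1 = Z/2,  H_2 = 0.

Fix the vertex order P < Q < R < S < T < U < V and write every simplex with vertices in increasing order. Then dim K = 2 and the simplices of K are:

  0-simplices (7): P, Q, R, S, T, U, V
  1-simplices (18): PR, PS, PT, PU, PV, QR, QS, QT, QU, QV, RS, RT, RU, RV, SU, SV, TV, UV
  2-simplices (12): PRT, PRU, PSU, PSV, PTV, QRS, QRT, QSU, QTV, QUV, RSV, RUV

so the chain groups are C_0 ≅ Z^7, C_1 ≅ Z^18, C_2 ≅ Z^12.

Boundary ∂_1: C_1 → C_0 maps an edge to its endpoints' difference, ∂[p,q] = q − p.
This gives a 7×18 integer matrix of rank 6; reducing to Smith normal form yields diagonal entries (1,1,1,1,1,1).

∂_2: C_2 → C_1 acts by ∂[p,q,r] = [q,r] − [p,r] + [p,q]. For instance
  ∂PSV = SV − PV + PS,
  ∂QTV = TV − QV + QT.
This gives a 18×12 integer matrix of rank 12; reducing to Smith normal form yields diagonal entries (1,1,1,1,1,1,1,1,1,1,1,2).

Reading off H_k = ker ∂_k / im ∂_{k+1}:

  H_0: rank C_0 − rank ∂_1 = 7 − 6 = 1, and the invariant factors of ∂_1 are all 1, so H_0 ≅ Z.
  H_1: rank ker ∂_1 − rank ∂_2 = (18 − 6) − 12 = 0, and ∂_2 has invariant factor 2 > 1, so H_1 ≅ Z/2.
  H_2: rank ker ∂_2 − rank ∂_3 = (12 − 12) − 0 = 0, and there is no ∂_3, so H_2 ≅ 0.

As a check, the Euler characteristic is 7 − 18 + 12 = 1, which agrees with 1 − 0 + 0 = 1.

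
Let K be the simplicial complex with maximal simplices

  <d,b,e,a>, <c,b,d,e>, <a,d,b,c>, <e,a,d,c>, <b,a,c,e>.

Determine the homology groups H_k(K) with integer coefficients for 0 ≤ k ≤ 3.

H_0 ≅ Z,  H_1 = 0,  H_2 = 0,  H_3 ≅ Z.

K has 5 vertices, 10 edges, 10 triangles, 5 3-simplices.
rank ∂_0 = 0, rank ∂_1 = 4 ⇒ b_0 = 5 − 0 − 4 = 1; all invariant factors of ∂_1 are 1 so no torsion. So H_0 ≅ Z.
rank ∂_1 = 4, rank ∂_2 = 6 ⇒ b_1 = 10 − 4 − 6 = 0; all invariant factors of ∂_2 are 1 so no torsion. So H_1 ≅ 0.
rank ∂_2 = 6, rank ∂_3 = 4 ⇒ b_2 = 10 − 6 − 4 = 0; all invariant factors of ∂_3 are 1 so no torsion. So H_2 ≅ 0.
rank ∂_3 = 4, rank ∂_4 = 0 ⇒ b_3 = 5 − 4 − 0 = 1. So H_3 ≅ Z.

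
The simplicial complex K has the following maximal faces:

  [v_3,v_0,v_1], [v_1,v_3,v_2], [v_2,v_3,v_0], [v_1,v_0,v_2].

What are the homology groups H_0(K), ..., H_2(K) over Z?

Take the total order v_0 < v_1 < v_2 < v_3 on the vertex set. Then K (dimension 2) consists of the simplices:

  0-simplices (4): [v_0], [v_1], [v_2], [v_3]
  1-simplices (6): [v_0,v_1], [v_0,v_2], [v_0,v_3], [v_1,v_2], [v_1,v_3], [v_2,v_3]
  2-simplices (4): [v_0,v_1,v_2], [v_0,v_1,v_3], [v_0,v_2,v_3], [v_1,v_2,v_3]

so the chain groups are C_0 ≅ Z^4, C_1 ≅ Z^6, C_2 ≅ Z^4.

The boundary map ∂_1: C_1 → C_0 sends each edge [p,q] (with p < q) to q − p. For instance
  ∂[v_0,v_3] = [v_3] − [v_0].
As a 4×6 matrix over Z this has rank 3, with invariant factors (1,1,1).

∂_2: C_2 → C_1 sends each 2-simplex [p,q,r] to [q,r] − [p,r] + [p,q]. For instance
  ∂[v_0,v_1,v_2] = [v_1,v_2] − [v_0,v_2] + [v_0,v_1],
  ∂[v_0,v_1,v_3] = [v_1,v_3] − [v_0,v_3] + [v_0,v_1].
The 6×4 boundary matrix has rank 3 and Smith normal form diag(1,1,1).

Reading off H_k = ker ∂_k / im ∂_{k+1}:

  H_0: rank C_0 − rank ∂_1 = 4 − 3 = 1, and the invariant factors of ∂_1 are all 1, so H_0 ≅ Z.
  H_1: rank ker ∂_1 − rank ∂_2 = (6 − 3) − 3 = 0, and the invariant factors of ∂_2 are all 1, so H_1 ≅ 0.
  H_2: rank ker ∂_2 − rank ∂_3 = (4 − 3) − 0 = 1, and there is no ∂_3, so H_2 ≅ Z.

H_0 = Z,  H_1 = 0,  H_2 = Z.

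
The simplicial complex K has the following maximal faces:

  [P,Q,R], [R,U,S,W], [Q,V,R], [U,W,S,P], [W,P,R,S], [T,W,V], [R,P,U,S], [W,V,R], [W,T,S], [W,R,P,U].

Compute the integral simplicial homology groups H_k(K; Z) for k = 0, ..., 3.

We work with the vertex ordering P < Q < R < S < T < U < V < W. The simplices of K, each written with vertices in increasing order, are:

  0-simplices (8): P, Q, R, S, T, U, V, W
  1-simplices (18): PQ, PR, PS, PU, PW, QR, QV, RS, RU, RV, RW, ST, SU, SW, TV, TW, UW, VW
  2-simplices (15): PQR, PRS, PRU, PRW, PSU, PSW, PUW, QRV, RSU, RSW, RUW, RVW, STW, SUW, TVW
  3-simplices (5): PRSU, PRSW, PRUW, PSUW, RSUW

giving chain groups C_0 ≅ Z^8, C_1 ≅ Z^18, C_2 ≅ Z^15, C_3 ≅ Z^5.

The boundary map ∂_1: C_1 → C_0 is given by ∂[p,q] = [q] − [p]. For instance
  ∂PW = W − P.
The 8×18 boundary matrix has rank 7 and Smith normal form diag(1,1,1,1,1,1,1).

The boundary map ∂_2: C_2 → C_1 acts by ∂[p,q,r] = [q,r] − [p,r] + [p,q]. For instance
  ∂RUW = UW − RW + RU,
  ∂PRS = RS − PS + PR.
This gives a 18×15 integer matrix of rank 11; reducing to Smith normal form yields diagonal entries (1,1,1,1,1,1,1,1,1,1,1).

The boundary map ∂_3: C_3 → C_2 sends each 3-simplex σ to the alternating sum Σ_i (−1)^i (σ with its i-th vertex removed). For instance
  ∂PRSU = RSU − PSU + PRU − PRS,
  ∂PSUW = SUW − PUW + PSW − PSU.
As a 15×5 matrix over Z this has rank 4, with invariant factors (1,1,1,1).

From H_k ≅ ker(∂_k) / im(∂_{k+1}) we obtain:

  H_0: rank C_0 − rank ∂_1 = 8 − 7 = 1, and the invariant factors of ∂_1 are all 1, so H_0 = Z.
  H_1: rank ker ∂_1 − rank ∂_2 = (18 − 7) − 11 = 0, and the invariant factors of ∂_2 are all 1, so H_1 = 0.
  H_2: rank ker ∂_2 − rank ∂_3 = (15 − 11) − 4 = 0, and the invariant factors of ∂_3 are all 1, so H_2 = 0.
  H_3: rank ker ∂_3 − rank ∂_4 = (5 − 4) − 0 = 1, and there is no ∂_4, so H_3 = Z.

H_0 = Z,  H_1 = 0,  H_2 = 0,  H_3 = Z.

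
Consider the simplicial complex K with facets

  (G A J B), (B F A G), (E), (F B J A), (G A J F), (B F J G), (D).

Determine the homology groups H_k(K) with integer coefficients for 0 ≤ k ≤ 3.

H_0 = Z^3,  H_1 = 0,  H_2 = 0,  H_3 = Z.

Take the total order A < B < D < E < F < G < J on the vertex set. Then K (dimension 3) consists of the simplices:

  0-simplices (7): A, B, D, E, F, G, J
  1-simplices (10): AB, AF, AG, AJ, BF, BG, BJ, FG, FJ, GJ
  2-simplices (10): ABF, ABG, ABJ, AFG, AFJ, AGJ, BFG, BFJ, BGJ, FGJ
  3-simplices (5): ABFG, ABFJ, ABGJ, AFGJ, BFGJ

so the chain groups are C_0 ≅ Z^7, C_1 ≅ Z^10, C_2 ≅ Z^10, C_3 ≅ Z^5.

Boundary ∂_1: C_1 → C_0 is given by ∂[p,q] = [q] − [p]. For instance
  ∂AG = G − A.
The 7×10 boundary matrix has rank 4 and Smith normal form diag(1,1,1,1).

∂_2: C_2 → C_1 acts by ∂[p,q,r] = [q,r] − [p,r] + [p,q]. For instance
  ∂AFJ = FJ − AJ + AF,
  ∂BGJ = GJ − BJ + BG.
This gives a 10×10 integer matrix of rank 6; reducing to Smith normal form yields diagonal entries (1,1,1,1,1,1).

The boundary map ∂_3: C_3 → C_2 sends each 3-simplex σ to the alternating sum Σ_i (−1)^i (σ with its i-th vertex removed). For instance
  ∂ABFG = BFG − AFG + ABG − ABF,
  ∂AFGJ = FGJ − AGJ + AFJ − AFG.
The resulting 10×5 matrix has rank 4, and its Smith normal form has invariant factors (1,1,1,1).

Computing H_k = (kernel of ∂_k) / (image of ∂_{k+1}):

  H_0: rank C_0 − rank ∂_1 = 7 − 4 = 3, and the invariant factors of ∂_1 are all 1, so H_0 = Z^3.
  H_1: rank ker ∂_1 − rank ∂_2 = (10 − 4) − 6 = 0, and the invariant factors of ∂_2 are all 1, so H_1 = 0.
  H_2: rank ker ∂_2 − rank ∂_3 = (10 − 6) − 4 = 0, and the invariant factors of ∂_3 are all 1, so H_2 = 0.
  H_3: rank ker ∂_3 − rank ∂_4 = (5 − 4) − 0 = 1, and there is no ∂_4, so H_3 = Z.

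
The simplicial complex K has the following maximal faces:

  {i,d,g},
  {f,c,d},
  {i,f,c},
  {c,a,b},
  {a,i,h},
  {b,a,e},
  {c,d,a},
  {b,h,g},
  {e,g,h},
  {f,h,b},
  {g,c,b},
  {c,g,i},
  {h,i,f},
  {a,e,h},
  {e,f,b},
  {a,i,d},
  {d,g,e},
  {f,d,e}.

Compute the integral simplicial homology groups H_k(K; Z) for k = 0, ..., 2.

Order the vertices as a < b < c < d < e < f < g < h < i. Listing each simplex with vertices in this order, K has dimension 2 with simplices:

  0-simplices (9): a, b, c, d, e, f, g, h, i
  1-simplices (27): ab, ac, ad, ae, ah, ai, bc, be, bf, bg, bh, cd, cf, cg, ci, de, df, dg, di, ef, eg, eh, fh, fi, gh, gi, hi
  2-simplices (18): abc, abe, acd, adi, aeh, ahi, bcg, bef, bfh, bgh, cdf, cfi, cgi, def, deg, dgi, egh, fhi

giving chain groups C_0 ≅ Z^9, C_1 ≅ Z^27, C_2 ≅ Z^18.

The boundary map ∂_1: C_1 → C_0 sends each edge [p,q] (with p < q) to q − p.
This gives a 9×27 integer matrix of rank 8; reducing to Smith normal form yields diagonal entries (1,1,1,1,1,1,1,1).

∂_2: C_2 → C_1 acts by ∂[p,q,r] = [q,r] − [p,r] + [p,q]. For instance
  ∂abc = bc − ac + ab,
  ∂cdf = df − cf + cd.
The resulting 27×18 matrix has rank 18, and its Smith normal form has invariant factors (1,1,1,1,1,1,1,1,1,1,1,1,1,1,1,1,1,2).

Now H_k = ker ∂_k / im ∂_{k+1}, so:

  H_0: rank C_0 − rank ∂_1 = 9 − 8 = 1, and the invariant factors of ∂_1 are all 1, so H_0 = Z.
  H_1: rank ker ∂_1 − rank ∂_2 = (27 − 8) − 18 = 1, and ∂_2 has invariant factor 2 > 1, so H_1 = Z ⊕ Z/2.
  H_2: rank ker ∂_2 − rank ∂_3 = (18 − 18) − 0 = 0, and there is no ∂_3, so H_2 = 0.

H_0 = Z,  H_1 = Z ⊕ Z/2,  H_2 = 0.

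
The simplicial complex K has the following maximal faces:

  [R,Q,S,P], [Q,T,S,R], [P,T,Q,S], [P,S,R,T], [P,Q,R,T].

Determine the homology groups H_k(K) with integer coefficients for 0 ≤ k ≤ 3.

K has 5 vertices, 10 edges, 10 triangles, 5 3-simplices.
rank ∂_0 = 0, rank ∂_1 = 4 ⇒ b_0 = 5 − 0 − 4 = 1; all invariant factors of ∂_1 are 1 so no torsion. So H_0 = Z.
rank ∂_1 = 4, rank ∂_2 = 6 ⇒ b_1 = 10 − 4 − 6 = 0; all invariant factors of ∂_2 are 1 so no torsion. So H_1 = 0.
rank ∂_2 = 6, rank ∂_3 = 4 ⇒ b_2 = 10 − 6 − 4 = 0; all invariant factors of ∂_3 are 1 so no torsion. So H_2 = 0.
rank ∂_3 = 4, rank ∂_4 = 0 ⇒ b_3 = 5 − 4 − 0 = 1. So H_3 = Z.

H_0 = Z,  H_1 = 0,  H_2 = 0,  H_3 = Z.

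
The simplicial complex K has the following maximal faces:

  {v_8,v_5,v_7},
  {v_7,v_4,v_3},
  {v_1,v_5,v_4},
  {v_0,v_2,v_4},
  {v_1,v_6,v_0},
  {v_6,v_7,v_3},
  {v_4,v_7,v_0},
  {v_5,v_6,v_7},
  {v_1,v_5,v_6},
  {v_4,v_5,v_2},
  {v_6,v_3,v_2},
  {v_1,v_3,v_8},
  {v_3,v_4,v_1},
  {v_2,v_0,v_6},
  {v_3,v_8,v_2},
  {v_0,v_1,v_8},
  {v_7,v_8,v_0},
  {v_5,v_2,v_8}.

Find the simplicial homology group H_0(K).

Fix the vertex order v_0 < v_1 < v_2 < v_3 < v_4 < v_5 < v_6 < v_7 < v_8 and write every simplex with vertices in increasing order. Then dim K = 2 and the simplices of K are:

  0-simplices (9): [v_0], [v_1], [v_2], [v_3], [v_4], [v_5], [v_6], [v_7], [v_8]
  1-simplices (27): (27 of them)
  2-simplices (18): (18 of them)

giving chain groups C_0 ≅ Z^9, C_1 ≅ Z^27, C_2 ≅ Z^18.

The boundary map ∂_1: C_1 → C_0 is given by ∂[p,q] = [q] − [p].
The resulting 9×27 matrix has rank 8, and its Smith normal form has invariant factors (1,1,1,1,1,1,1,1).

∂_2: C_2 → C_1 acts by ∂[p,q,r] = [q,r] − [p,r] + [p,q]. For instance
  ∂[v_2,v_5,v_8] = [v_5,v_8] − [v_2,v_8] + [v_2,v_5],
  ∂[v_0,v_2,v_4] = [v_2,v_4] − [v_0,v_4] + [v_0,v_2].
This gives a 27×18 integer matrix of rank 17; reducing to Smith normal form yields diagonal entries (1,1,1,1,1,1,1,1,1,1,1,1,1,1,1,1,1).

From H_k ≅ ker(∂_k) / im(∂_{k+1}) we obtain:

  H_0: rank C_0 − rank ∂_1 = 9 − 8 = 1, and the invariant factors of ∂_1 are all 1, so H_0 ≅ Z.

H_0 ≅ Z.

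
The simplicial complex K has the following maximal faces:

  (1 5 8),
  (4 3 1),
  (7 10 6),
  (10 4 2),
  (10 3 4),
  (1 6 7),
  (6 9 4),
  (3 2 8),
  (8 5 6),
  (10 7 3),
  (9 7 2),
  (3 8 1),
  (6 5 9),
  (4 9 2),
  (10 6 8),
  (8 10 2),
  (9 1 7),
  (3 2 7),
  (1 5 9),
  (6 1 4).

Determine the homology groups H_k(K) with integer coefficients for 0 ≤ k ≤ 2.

K has 10 vertices, 30 edges, 20 triangles.
rank ∂_0 = 0, rank ∂_1 = 9 ⇒ b_0 = 10 − 0 − 9 = 1; all invariant factors of ∂_1 are 1 so no torsion. So H_0 ≅ Z.
rank ∂_1 = 9, rank ∂_2 = 20 ⇒ b_1 = 30 − 9 − 20 = 1; ∂_2 has invariant factor(s) [2] giving torsion. So H_1 ≅ Z ⊕ Z/2Z.
rank ∂_2 = 20, rank ∂_3 = 0 ⇒ b_2 = 20 − 20 − 0 = 0. So H_2 ≅ 0.

H_0 ≅ Z,  H_1 ≅ Z ⊕ Z/2Z,  H_2 = 0.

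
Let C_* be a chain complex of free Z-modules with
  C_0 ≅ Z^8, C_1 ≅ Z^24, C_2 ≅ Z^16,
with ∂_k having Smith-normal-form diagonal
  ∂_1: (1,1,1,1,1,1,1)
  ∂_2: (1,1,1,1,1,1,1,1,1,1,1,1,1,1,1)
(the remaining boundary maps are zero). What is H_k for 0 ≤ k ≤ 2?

H_0 = Z,  H_1 = Z^2,  H_2 = Z.

H_0: b_0 = 8 − 0 − 7 = 1; torsion from ∂_1 factors > 1: none. So H_0 = Z.
H_1: b_1 = 24 − 7 − 15 = 2; torsion from ∂_2 factors > 1: none. So H_1 = Z^2.
H_2: b_2 = 16 − 15 − 0 = 1; torsion from ∂_3 factors > 1: none. So H_2 = Z.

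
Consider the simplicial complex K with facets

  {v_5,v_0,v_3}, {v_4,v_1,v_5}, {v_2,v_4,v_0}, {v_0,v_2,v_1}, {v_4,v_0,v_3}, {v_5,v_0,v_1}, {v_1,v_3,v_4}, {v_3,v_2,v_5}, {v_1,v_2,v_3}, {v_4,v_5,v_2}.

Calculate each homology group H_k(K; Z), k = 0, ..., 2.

H_0 ≅ Z,  H_1 ≅ Z/2,  H_2 = 0.

Order the vertices as v_0 < v_1 < v_2 < v_3 < v_4 < v_5. Listing each simplex with vertices in this order, K has dimension 2 with simplices:

  0-simplices (6): [v_0], [v_1], [v_2], [v_3], [v_4], [v_5]
  1-simplices (15): (15 of them)
  2-simplices (10): [v_0,v_1,v_2], [v_0,v_1,v_5], [v_0,v_2,v_4], [v_0,v_3,v_4], [v_0,v_3,v_5], [v_1,v_2,v_3], [v_1,v_3,v_4], [v_1,v_4,v_5], [v_2,v_3,v_5], [v_2,v_4,v_5]

giving chain groups C_0 ≅ Z^6, C_1 ≅ Z^15, C_2 ≅ Z^10.

∂_1: C_1 → C_0 maps an edge to its endpoints' difference, ∂[p,q] = q − p. For instance
  ∂[v_1,v_2] = [v_2] − [v_1].
The 6×15 boundary matrix has rank 5 and Smith normal form diag(1,1,1,1,1).

∂_2: C_2 → C_1 sends each 2-simplex [p,q,r] to [q,r] − [p,r] + [p,q]. For instance
  ∂[v_0,v_3,v_4] = [v_3,v_4] − [v_0,v_4] + [v_0,v_3],
  ∂[v_0,v_1,v_5] = [v_1,v_5] − [v_0,v_5] + [v_0,v_1].
The resulting 15×10 matrix has rank 10, and its Smith normal form has invariant factors (1,1,1,1,1,1,1,1,1,2).

Reading off H_k = ker ∂_k / im ∂_{k+1}:

  H_0: rank C_0 − rank ∂_1 = 6 − 5 = 1, and the invariant factors of ∂_1 are all 1, so H_0 = Z.
  H_1: rank ker ∂_1 − rank ∂_2 = (15 − 5) − 10 = 0, and ∂_2 has invariant factor 2 > 1, so H_1 = Z/2.
  H_2: rank ker ∂_2 − rank ∂_3 = (10 − 10) − 0 = 0, and there is no ∂_3, so H_2 = 0.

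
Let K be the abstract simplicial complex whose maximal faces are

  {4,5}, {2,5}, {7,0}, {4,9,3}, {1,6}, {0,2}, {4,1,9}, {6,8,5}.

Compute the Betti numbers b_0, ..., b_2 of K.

Fix the vertex order 0 < 1 < 2 < 3 < 4 < 5 < 6 < 7 < 8 < 9 and write every simplex with vertices in increasing order. Then dim K = 2 and the simplices of K are:

  0-simplices (10): [0], [1], [2], [3], [4], [5], [6], [7], [8], [9]
  1-simplices (13): [0,2], [0,7], [1,4], [1,6], [1,9], [2,5], [3,4], [3,9], [4,5], [4,9], [5,6], [5,8], [6,8]
  2-simplices (3): [1,4,9], [3,4,9], [5,6,8]

so the chain groups are C_0 ≅ Z^10, C_1 ≅ Z^13, C_2 ≅ Z^3.

Boundary ∂_1: C_1 → C_0 sends each edge [p,q] (with p < q) to q − p. For instance
  ∂[3,4] = [4] − [3].
The 10×13 boundary matrix has rank 9 and Smith normal form diag(1,1,1,1,1,1,1,1,1).

∂_2: C_2 → C_1 sends each 2-simplex [p,q,r] to [q,r] − [p,r] + [p,q]. For instance
  ∂[1,4,9] = [4,9] − [1,9] + [1,4],
  ∂[5,6,8] = [6,8] − [5,8] + [5,6].
The 13×3 boundary matrix has rank 3 and Smith normal form diag(1,1,1).

From H_k ≅ ker(∂_k) / im(∂_{k+1}) we obtain:

  H_0: rank C_0 − rank ∂_1 = 10 − 9 = 1, and the invariant factors of ∂_1 are all 1, so H_0 ≅ Z.
  H_1: rank ker ∂_1 − rank ∂_2 = (13 − 9) − 3 = 1, and the invariant factors of ∂_2 are all 1, so H_1 ≅ Z.
  H_2: rank ker ∂_2 − rank ∂_3 = (3 − 3) − 0 = 0, and there is no ∂_3, so H_2 ≅ 0.

Hence the Betti numbers are b_0 = 1, b_1 = 1, b_2 = 0.

b_0 = 1, b_1 = 1, b_2 = 0.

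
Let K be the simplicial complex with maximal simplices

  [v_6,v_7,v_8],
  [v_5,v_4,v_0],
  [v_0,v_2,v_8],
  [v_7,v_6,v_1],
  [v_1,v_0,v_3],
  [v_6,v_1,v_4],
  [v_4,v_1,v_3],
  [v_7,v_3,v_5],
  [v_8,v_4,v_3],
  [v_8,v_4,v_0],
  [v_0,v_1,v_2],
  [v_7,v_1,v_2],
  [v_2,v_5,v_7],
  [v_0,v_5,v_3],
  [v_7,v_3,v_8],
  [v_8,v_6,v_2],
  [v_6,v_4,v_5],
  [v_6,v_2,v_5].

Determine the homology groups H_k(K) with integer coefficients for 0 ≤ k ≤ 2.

H_0 = Z,  H_1 = Z ⊕ Z/2,  H_2 = 0.

Fix the vertex order v_0 < v_1 < v_2 < v_3 < v_4 < v_5 < v_6 < v_7 < v_8 and write every simplex with vertices in increasing order. Then dim K = 2 and the simplices of K are:

  0-simplices (9): [v_0], [v_1], [v_2], [v_3], [v_4], [v_5], [v_6], [v_7], [v_8]
  1-simplices (27): (27 of them)
  2-simplices (18): (18 of them)

Hence C_0 ≅ Z^9, C_1 ≅ Z^27, C_2 ≅ Z^18.

∂_1: C_1 → C_0 sends each edge [p,q] (with p < q) to q − p.
This gives a 9×27 integer matrix of rank 8; reducing to Smith normal form yields diagonal entries (1,1,1,1,1,1,1,1).

∂_2: C_2 → C_1 maps a triangle to the signed sum of its edges. For instance
  ∂[v_2,v_5,v_7] = [v_5,v_7] − [v_2,v_7] + [v_2,v_5],
  ∂[v_1,v_2,v_7] = [v_2,v_7] − [v_1,v_7] + [v_1,v_2].
The 27×18 boundary matrix has rank 18 and Smith normal form diag(1,1,1,1,1,1,1,1,1,1,1,1,1,1,1,1,1,2).

Now H_k = ker ∂_k / im ∂_{k+1}, so:

  H_0: rank C_0 − rank ∂_1 = 9 − 8 = 1, and the invariant factors of ∂_1 are all 1, so H_0 ≅ Z.
  H_1: rank ker ∂_1 − rank ∂_2 = (27 − 8) − 18 = 1, and ∂_2 has invariant factor 2 > 1, so H_1 ≅ Z ⊕ Z/2.
  H_2: rank ker ∂_2 − rank ∂_3 = (18 − 18) − 0 = 0, and there is no ∂_3, so H_2 ≅ 0.

(K is a triangulation of the Klein bottle.)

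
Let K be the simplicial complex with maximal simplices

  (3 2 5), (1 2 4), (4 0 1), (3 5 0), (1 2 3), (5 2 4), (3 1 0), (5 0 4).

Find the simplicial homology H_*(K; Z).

We work with the vertex ordering 0 < 1 < 2 < 3 < 4 < 5. The simplices of K, each written with vertices in increasing order, are:

  0-simplices (6): [0], [1], [2], [3], [4], [5]
  1-simplices (12): [0,1], [0,3], [0,4], [0,5], [1,2], [1,3], [1,4], [2,3], [2,4], [2,5], [3,5], [4,5]
  2-simplices (8): [0,1,3], [0,1,4], [0,3,5], [0,4,5], [1,2,3], [1,2,4], [2,3,5], [2,4,5]

Hence C_0 ≅ Z^6, C_1 ≅ Z^12, C_2 ≅ Z^8.

Boundary ∂_1: C_1 → C_0 maps an edge to its endpoints' difference, ∂[p,q] = q − p.
The resulting 6×12 matrix has rank 5, and its Smith normal form has invariant factors (1,1,1,1,1).

Boundary ∂_2: C_2 → C_1 acts by ∂[p,q,r] = [q,r] − [p,r] + [p,q]. For instance
  ∂[0,4,5] = [4,5] − [0,5] + [0,4],
  ∂[0,3,5] = [3,5] − [0,5] + [0,3].
The 12×8 boundary matrix has rank 7 and Smith normal form diag(1,1,1,1,1,1,1).

Reading off H_k = ker ∂_k / im ∂_{k+1}:

  H_0: rank C_0 − rank ∂_1 = 6 − 5 = 1, and the invariant factors of ∂_1 are all 1, so H_0 ≅ Z.
  H_1: rank ker ∂_1 − rank ∂_2 = (12 − 5) − 7 = 0, and the invariant factors of ∂_2 are all 1, so H_1 ≅ 0.
  H_2: rank ker ∂_2 − rank ∂_3 = (8 − 7) − 0 = 1, and there is no ∂_3, so H_2 ≅ Z.

(K is a triangulation of the 2-sphere S^2.)

H_0 = Z,  H_1 = 0,  H_2 = Z.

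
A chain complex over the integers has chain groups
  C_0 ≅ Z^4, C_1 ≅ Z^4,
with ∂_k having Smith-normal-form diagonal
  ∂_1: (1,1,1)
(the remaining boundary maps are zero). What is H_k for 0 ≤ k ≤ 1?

H_0: b_0 = 4 − 0 − 3 = 1; torsion from ∂_1 factors > 1: none. So H_0 = Z.
H_1: b_1 = 4 − 3 − 0 = 1; torsion from ∂_2 factors > 1: none. So H_1 = Z.

H_0 = Z,  H_1 = Z.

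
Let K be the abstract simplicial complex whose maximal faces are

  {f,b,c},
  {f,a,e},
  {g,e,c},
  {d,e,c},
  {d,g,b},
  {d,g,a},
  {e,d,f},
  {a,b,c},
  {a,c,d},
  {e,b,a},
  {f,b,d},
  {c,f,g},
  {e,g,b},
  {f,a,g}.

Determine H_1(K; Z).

H_1 ≅ Z^2.

Take the total order a < b < c < d < e < f < g on the vertex set. Then K (dimension 2) consists of the simplices:

  0-simplices (7): a, b, c, d, e, f, g
  1-simplices (21): ab, ac, ad, ae, af, ag, bc, bd, be, bf, bg, cd, ce, cf, cg, de, df, dg, ef, eg, fg
  2-simplices (14): abc, abe, acd, adg, aef, afg, bcf, bdf, bdg, beg, cde, ceg, cfg, def

Hence C_0 ≅ Z^7, C_1 ≅ Z^21, C_2 ≅ Z^14.

Boundary ∂_1: C_1 → C_0 sends each edge [p,q] (with p < q) to q − p.
The resulting 7×21 matrix has rank 6, and its Smith normal form has invariant factors (1,1,1,1,1,1).

The boundary map ∂_2: C_2 → C_1 maps a triangle to the signed sum of its edges. For instance
  ∂bdf = df − bf + bd,
  ∂abe = be − ae + ab.
The 21×14 boundary matrix has rank 13 and Smith normal form diag(1,1,1,1,1,1,1,1,1,1,1,1,1).

Computing H_k = (kernel of ∂_k) / (image of ∂_{k+1}):

  H_1: rank ker ∂_1 − rank ∂_2 = (21 − 6) − 13 = 2, and the invariant factors of ∂_2 are all 1, so H_1 = Z^2.

(K is a triangulation of the torus T^2.)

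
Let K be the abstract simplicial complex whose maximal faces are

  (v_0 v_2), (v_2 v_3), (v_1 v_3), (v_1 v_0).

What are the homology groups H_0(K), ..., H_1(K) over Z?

H_0 = Z,  H_1 = Z.

Order the vertices as v_0 < v_1 < v_2 < v_3. Listing each simplex with vertices in this order, K has dimension 1 with simplices:

  0-simplices (4): [v_0], [v_1], [v_2], [v_3]
  1-simplices (4): [v_0,v_1], [v_0,v_2], [v_1,v_3], [v_2,v_3]

so the chain groups are C_0 ≅ Z^4, C_1 ≅ Z^4.

Boundary ∂_1: C_1 → C_0 is given by ∂[p,q] = [q] − [p]. For instance
  ∂[v_1,v_3] = [v_3] − [v_1].
As a 4×4 matrix over Z this has rank 3, with invariant factors (1,1,1).

From H_k ≅ ker(∂_k) / im(∂_{k+1}) we obtain:

  H_0: rank C_0 − rank ∂_1 = 4 − 3 = 1, and the invariant factors of ∂_1 are all 1, so H_0 ≅ Z.
  H_1: rank ker ∂_1 − rank ∂_2 = (4 − 3) − 0 = 1, and there is no ∂_2, so H_1 ≅ Z.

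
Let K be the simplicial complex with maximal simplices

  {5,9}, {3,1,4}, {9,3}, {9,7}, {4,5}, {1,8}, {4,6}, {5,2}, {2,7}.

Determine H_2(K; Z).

Fix the vertex order 1 < 2 < 3 < 4 < 5 < 6 < 7 < 8 < 9 and write every simplex with vertices in increasing order. Then dim K = 2 and the simplices of K are:

  0-simplices (9): [1], [2], [3], [4], [5], [6], [7], [8], [9]
  1-simplices (11): [1,3], [1,4], [1,8], [2,5], [2,7], [3,4], [3,9], [4,5], [4,6], [5,9], [7,9]
  2-simplices (1): [1,3,4]

Hence C_0 ≅ Z^9, C_1 ≅ Z^11, C_2 ≅ Z^1.

Boundary ∂_1: C_1 → C_0 maps an edge to its endpoints' difference, ∂[p,q] = q − p.
The resulting 9×11 matrix has rank 8, and its Smith normal form has invariant factors (1,1,1,1,1,1,1,1).

The boundary map ∂_2: C_2 → C_1 maps a triangle to the signed sum of its edges. For instance
  ∂[1,3,4] = [3,4] − [1,4] + [1,3].
The 11×1 boundary matrix has rank 1 and Smith normal form diag(1).

Reading off H_k = ker ∂_k / im ∂_{k+1}:

  H_2: rank ker ∂_2 − rank ∂_3 = (1 − 1) − 0 = 0, and there is no ∂_3, so H_2 = 0.

H_2 = 0.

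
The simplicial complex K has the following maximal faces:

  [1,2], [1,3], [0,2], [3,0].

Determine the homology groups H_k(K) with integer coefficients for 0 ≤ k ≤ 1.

H_0 ≅ Z,  H_1 ≅ Z.

Fix the vertex order 0 < 1 < 2 < 3 and write every simplex with vertices in increasing order. Then dim K = 1 and the simplices of K are:

  0-simplices (4): [0], [1], [2], [3]
  1-simplices (4): [0,2], [0,3], [1,2], [1,3]

giving chain groups C_0 ≅ Z^4, C_1 ≅ Z^4.

∂_1: C_1 → C_0 is given by ∂[p,q] = [q] − [p]. For instance
  ∂[1,2] = [2] − [1].
As a 4×4 matrix over Z this has rank 3, with invariant factors (1,1,1).

Computing H_k = (kernel of ∂_k) / (image of ∂_{k+1}):

  H_0: rank C_0 − rank ∂_1 = 4 − 3 = 1, and the invariant factors of ∂_1 are all 1, so H_0 ≅ Z.
  H_1: rank ker ∂_1 − rank ∂_2 = (4 − 3) − 0 = 1, and there is no ∂_2, so H_1 ≅ Z.

As a check, the Euler characteristic is 4 − 4 = 0, which agrees with 1 − 1 = 0.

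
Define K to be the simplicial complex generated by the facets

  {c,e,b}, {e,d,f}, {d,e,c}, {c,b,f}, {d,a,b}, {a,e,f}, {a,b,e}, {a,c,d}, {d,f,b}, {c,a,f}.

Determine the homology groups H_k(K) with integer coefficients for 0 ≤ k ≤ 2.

H_0 ≅ Z,  H_1 ≅ Z/2,  H_2 = 0.

Take the total order a < b < c < d < e < f on the vertex set. Then K (dimension 2) consists of the simplices:

  0-simplices (6): a, b, c, d, e, f
  1-simplices (15): ab, ac, ad, ae, af, bc, bd, be, bf, cd, ce, cf, de, df, ef
  2-simplices (10): abd, abe, acd, acf, aef, bce, bcf, bdf, cde, def

Hence C_0 ≅ Z^6, C_1 ≅ Z^15, C_2 ≅ Z^10.

∂_1: C_1 → C_0 sends each edge [p,q] (with p < q) to q − p. For instance
  ∂bd = d − b.
The resulting 6×15 matrix has rank 5, and its Smith normal form has invariant factors (1,1,1,1,1).

The boundary map ∂_2: C_2 → C_1 acts by ∂[p,q,r] = [q,r] − [p,r] + [p,q]. For instance
  ∂abd = bd − ad + ab,
  ∂def = ef − df + de.
The 15×10 boundary matrix has rank 10 and Smith normal form diag(1,1,1,1,1,1,1,1,1,2).

Computing H_k = (kernel of ∂_k) / (image of ∂_{k+1}):

  H_0: rank C_0 − rank ∂_1 = 6 − 5 = 1, and the invariant factors of ∂_1 are all 1, so H_0 = Z.
  H_1: rank ker ∂_1 − rank ∂_2 = (15 − 5) − 10 = 0, and ∂_2 has invariant factor 2 > 1, so H_1 = Z/2.
  H_2: rank ker ∂_2 − rank ∂_3 = (10 − 10) − 0 = 0, and there is no ∂_3, so H_2 = 0.

As a check, the Euler characteristic is 6 − 15 + 10 = 1, which agrees with 1 − 0 + 0 = 1.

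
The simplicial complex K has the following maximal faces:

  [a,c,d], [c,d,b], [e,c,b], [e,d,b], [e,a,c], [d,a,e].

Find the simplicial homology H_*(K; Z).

We work with the vertex ordering a < b < c < d < e. The simplices of K, each written with vertices in increasing order, are:

  0-simplices (5): a, b, c, d, e
  1-simplices (9): ac, ad, ae, bc, bd, be, cd, ce, de
  2-simplices (6): acd, ace, ade, bcd, bce, bde

Hence C_0 ≅ Z^5, C_1 ≅ Z^9, C_2 ≅ Z^6.

∂_1: C_1 → C_0 sends each edge [p,q] (with p < q) to q − p.
The resulting 5×9 matrix has rank 4, and its Smith normal form has invariant factors (1,1,1,1).

The boundary map ∂_2: C_2 → C_1 sends each 2-simplex [p,q,r] to [q,r] − [p,r] + [p,q]. For instance
  ∂bcd = cd − bd + bc,
  ∂bde = de − be + bd.
The resulting 9×6 matrix has rank 5, and its Smith normal form has invariant factors (1,1,1,1,1).

Reading off H_k = ker ∂_k / im ∂_{k+1}:

  H_0: rank C_0 − rank ∂_1 = 5 − 4 = 1, and the invariant factors of ∂_1 are all 1, so H_0 = Z.
  H_1: rank ker ∂_1 − rank ∂_2 = (9 − 4) − 5 = 0, and the invariant factors of ∂_2 are all 1, so H_1 = 0.
  H_2: rank ker ∂_2 − rank ∂_3 = (6 − 5) − 0 = 1, and there is no ∂_3, so H_2 = Z.

(K is a triangulation of the 2-sphere S^2.)

H_0 = Z,  H_1 = 0,  H_2 = Z.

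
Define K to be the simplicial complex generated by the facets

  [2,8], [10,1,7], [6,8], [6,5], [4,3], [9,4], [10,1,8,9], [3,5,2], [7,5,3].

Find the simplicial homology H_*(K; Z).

K has 10 vertices, 18 edges, 7 triangles, 1 3-simplex.
rank ∂_0 = 0, rank ∂_1 = 9 ⇒ b_0 = 10 − 0 − 9 = 1; all invariant factors of ∂_1 are 1 so no torsion. So H_0 ≅ Z.
rank ∂_1 = 9, rank ∂_2 = 6 ⇒ b_1 = 18 − 9 − 6 = 3; all invariant factors of ∂_2 are 1 so no torsion. So H_1 ≅ Z^3.
rank ∂_2 = 6, rank ∂_3 = 1 ⇒ b_2 = 7 − 6 − 1 = 0; all invariant factors of ∂_3 are 1 so no torsion. So H_2 ≅ 0.
rank ∂_3 = 1, rank ∂_4 = 0 ⇒ b_3 = 1 − 1 − 0 = 0. So H_3 ≅ 0.

H_0 = Z,  H_1 = Z^3,  H_2 = 0,  H_3 = 0.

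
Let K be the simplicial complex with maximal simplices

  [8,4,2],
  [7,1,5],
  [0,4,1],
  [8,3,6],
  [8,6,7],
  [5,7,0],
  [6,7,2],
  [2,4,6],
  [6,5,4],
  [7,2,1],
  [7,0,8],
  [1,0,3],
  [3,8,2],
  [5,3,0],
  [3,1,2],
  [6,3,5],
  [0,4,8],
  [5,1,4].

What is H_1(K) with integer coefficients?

H_1 = Z ⊕ Z/2Z.

We work with the vertex ordering 0 < 1 < 2 < 3 < 4 < 5 < 6 < 7 < 8. The simplices of K, each written with vertices in increasing order, are:

  0-simplices (9): [0], [1], [2], [3], [4], [5], [6], [7], [8]
  1-simplices (27): (27 of them)
  2-simplices (18): [0,1,3], [0,1,4], [0,3,5], [0,4,8], [0,5,7], [0,7,8], [1,2,3], [1,2,7], [1,4,5], [1,5,7], [2,3,8], [2,4,6], [2,4,8], [2,6,7], [3,5,6], [3,6,8], [4,5,6], [6,7,8]

so the chain groups are C_0 ≅ Z^9, C_1 ≅ Z^27, C_2 ≅ Z^18.

∂_1: C_1 → C_0 sends each edge [p,q] (with p < q) to q − p. For instance
  ∂[0,5] = [5] − [0].
The resulting 9×27 matrix has rank 8, and its Smith normal form has invariant factors (1,1,1,1,1,1,1,1).

Boundary ∂_2: C_2 → C_1 maps a triangle to the signed sum of its edges. For instance
  ∂[0,7,8] = [7,8] − [0,8] + [0,7],
  ∂[4,5,6] = [5,6] − [4,6] + [4,5].
The 27×18 boundary matrix has rank 18 and Smith normal form diag(1,1,1,1,1,1,1,1,1,1,1,1,1,1,1,1,1,2).

Reading off H_k = ker ∂_k / im ∂_{k+1}:

  H_1: rank ker ∂_1 − rank ∂_2 = (27 − 8) − 18 = 1, and ∂_2 has invariant factor 2 > 1, so H_1 = Z ⊕ Z/2Z.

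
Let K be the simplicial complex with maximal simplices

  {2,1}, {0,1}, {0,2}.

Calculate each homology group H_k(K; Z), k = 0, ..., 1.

H_0 ≅ Z,  H_1 ≅ Z.

Take the total order 0 < 1 < 2 on the vertex set. Then K (dimension 1) consists of the simplices:

  0-simplices (3): [0], [1], [2]
  1-simplices (3): [0,1], [0,2], [1,2]

so the chain groups are C_0 ≅ Z^3, C_1 ≅ Z^3.

∂_1: C_1 → C_0 is given by ∂[p,q] = [q] − [p].
As a 3×3 matrix over Z this has rank 2, with invariant factors (1,1).

Now H_k = ker ∂_k / im ∂_{k+1}, so:

  H_0: rank C_0 − rank ∂_1 = 3 − 2 = 1, and the invariant factors of ∂_1 are all 1, so H_0 ≅ Z.
  H_1: rank ker ∂_1 − rank ∂_2 = (3 − 2) − 0 = 1, and there is no ∂_2, so H_1 ≅ Z.

As a check, the Euler characteristic is 3 − 3 = 0, which agrees with 1 − 1 = 0.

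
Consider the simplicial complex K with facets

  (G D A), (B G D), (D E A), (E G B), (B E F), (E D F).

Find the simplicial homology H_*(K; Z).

Order the vertices as A < B < D < E < F < G. Listing each simplex with vertices in this order, K has dimension 2 with simplices:

  0-simplices (6): A, B, D, E, F, G
  1-simplices (12): AD, AE, AG, BD, BE, BF, BG, DE, DF, DG, EF, EG
  2-simplices (6): ADE, ADG, BDG, BEF, BEG, DEF

Hence C_0 ≅ Z^6, C_1 ≅ Z^12, C_2 ≅ Z^6.

Boundary ∂_1: C_1 → C_0 maps an edge to its endpoints' difference, ∂[p,q] = q − p. For instance
  ∂BE = E − B.
As a 6×12 matrix over Z this has rank 5, with invariant factors (1,1,1,1,1).

∂_2: C_2 → C_1 sends each 2-simplex [p,q,r] to [q,r] − [p,r] + [p,q]. For instance
  ∂ADG = DG − AG + AD,
  ∂BDG = DG − BG + BD.
This gives a 12×6 integer matrix of rank 6; reducing to Smith normal form yields diagonal entries (1,1,1,1,1,1).

Reading off H_k = ker ∂_k / im ∂_{k+1}:

  H_0: rank C_0 − rank ∂_1 = 6 − 5 = 1, and the invariant factors of ∂_1 are all 1, so H_0 ≅ Z.
  H_1: rank ker ∂_1 − rank ∂_2 = (12 − 5) − 6 = 1, and the invariant factors of ∂_2 are all 1, so H_1 ≅ Z.
  H_2: rank ker ∂_2 − rank ∂_3 = (6 − 6) − 0 = 0, and there is no ∂_3, so H_2 ≅ 0.

As a check, the Euler characteristic is 6 − 12 + 6 = 0, which agrees with 1 − 1 + 0 = 0.
(K is a triangulation of the cylinder S^1 x I.)

H_0 ≅ Z,  H_1 ≅ Z,  H_2 = 0.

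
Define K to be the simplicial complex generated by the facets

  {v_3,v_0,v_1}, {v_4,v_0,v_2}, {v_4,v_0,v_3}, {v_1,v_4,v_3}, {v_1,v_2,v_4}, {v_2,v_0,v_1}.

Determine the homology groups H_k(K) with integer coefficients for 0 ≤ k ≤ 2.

H_0 ≅ Z,  H_1 = 0,  H_2 ≅ Z.

Fix the vertex order v_0 < v_1 < v_2 < v_3 < v_4 and write every simplex with vertices in increasing order. Then dim K = 2 and the simplices of K are:

  0-simplices (5): [v_0], [v_1], [v_2], [v_3], [v_4]
  1-simplices (9): [v_0,v_1], [v_0,v_2], [v_0,v_3], [v_0,v_4], [v_1,v_2], [v_1,v_3], [v_1,v_4], [v_2,v_4], [v_3,v_4]
  2-simplices (6): [v_0,v_1,v_2], [v_0,v_1,v_3], [v_0,v_2,v_4], [v_0,v_3,v_4], [v_1,v_2,v_4], [v_1,v_3,v_4]

so the chain groups are C_0 ≅ Z^5, C_1 ≅ Z^9, C_2 ≅ Z^6.

Boundary ∂_1: C_1 → C_0 maps an edge to its endpoints' difference, ∂[p,q] = q − p. For instance
  ∂[v_1,v_3] = [v_3] − [v_1].
As a 5×9 matrix over Z this has rank 4, with invariant factors (1,1,1,1).

Boundary ∂_2: C_2 → C_1 maps a triangle to the signed sum of its edges. For instance
  ∂[v_1,v_2,v_4] = [v_2,v_4] − [v_1,v_4] + [v_1,v_2],
  ∂[v_0,v_1,v_3] = [v_1,v_3] − [v_0,v_3] + [v_0,v_1].
This gives a 9×6 integer matrix of rank 5; reducing to Smith normal form yields diagonal entries (1,1,1,1,1).

Computing H_k = (kernel of ∂_k) / (image of ∂_{k+1}):

  H_0: rank C_0 − rank ∂_1 = 5 − 4 = 1, and the invariant factors of ∂_1 are all 1, so H_0 = Z.
  H_1: rank ker ∂_1 − rank ∂_2 = (9 − 4) − 5 = 0, and the invariant factors of ∂_2 are all 1, so H_1 = 0.
  H_2: rank ker ∂_2 − rank ∂_3 = (6 − 5) − 0 = 1, and there is no ∂_3, so H_2 = Z.

(K is a triangulation of the 2-sphere S^2.)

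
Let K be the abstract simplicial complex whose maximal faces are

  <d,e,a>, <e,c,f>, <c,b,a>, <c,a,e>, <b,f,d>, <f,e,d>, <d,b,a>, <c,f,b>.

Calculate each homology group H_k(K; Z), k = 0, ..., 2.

K has 6 vertices, 12 edges, 8 triangles.
rank ∂_0 = 0, rank ∂_1 = 5 ⇒ b_0 = 6 − 0 − 5 = 1; all invariant factors of ∂_1 are 1 so no torsion. So H_0 = Z.
rank ∂_1 = 5, rank ∂_2 = 7 ⇒ b_1 = 12 − 5 − 7 = 0; all invariant factors of ∂_2 are 1 so no torsion. So H_1 = 0.
rank ∂_2 = 7, rank ∂_3 = 0 ⇒ b_2 = 8 − 7 − 0 = 1. So H_2 = Z.

H_0 ≅ Z,  H_1 = 0,  H_2 ≅ Z.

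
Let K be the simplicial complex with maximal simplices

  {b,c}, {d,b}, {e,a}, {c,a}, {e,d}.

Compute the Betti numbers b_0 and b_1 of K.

b_0 = 1, b_1 = 1.

K has 5 vertices, 5 edges.
rank ∂_0 = 0, rank ∂_1 = 4 ⇒ b_0 = 5 − 0 − 4 = 1; all invariant factors of ∂_1 are 1 so no torsion. So H_0 = Z.
rank ∂_1 = 4, rank ∂_2 = 0 ⇒ b_1 = 5 − 4 − 0 = 1. So H_1 = Z.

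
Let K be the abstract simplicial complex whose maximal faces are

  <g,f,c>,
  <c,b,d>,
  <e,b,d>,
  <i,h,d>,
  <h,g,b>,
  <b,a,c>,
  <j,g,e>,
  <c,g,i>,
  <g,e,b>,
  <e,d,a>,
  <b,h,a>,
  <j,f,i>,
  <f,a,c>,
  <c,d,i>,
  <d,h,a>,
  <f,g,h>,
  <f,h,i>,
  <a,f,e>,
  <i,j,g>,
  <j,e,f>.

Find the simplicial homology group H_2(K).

H_2 ≅ 0.

Fix the vertex order a < b < c < d < e < f < g < h < i < j and write every simplex with vertices in increasing order. Then dim K = 2 and the simplices of K are:

  0-simplices (10): a, b, c, d, e, f, g, h, i, j
  1-simplices (30): ab, ac, ad, ae, af, ah, bc, bd, be, bg, bh, cd, cf, cg, ci, de, dh, di, ef, eg, ej, fg, fh, fi, fj, gh, gi, gj, hi, ij
  2-simplices (20): abc, abh, acf, ade, adh, aef, bcd, bde, beg, bgh, cdi, cfg, cgi, dhi, efj, egj, fgh, fhi, fij, gij

Hence C_0 ≅ Z^10, C_1 ≅ Z^30, C_2 ≅ Z^20.

∂_1: C_1 → C_0 is given by ∂[p,q] = [q] − [p].
The 10×30 boundary matrix has rank 9 and Smith normal form diag(1,1,1,1,1,1,1,1,1).

The boundary map ∂_2: C_2 → C_1 maps a triangle to the signed sum of its edges. For instance
  ∂efj = fj − ej + ef,
  ∂cfg = fg − cg + cf.
As a 30×20 matrix over Z this has rank 20, with invariant factors (1,1,1,1,1,1,1,1,1,1,1,1,1,1,1,1,1,1,1,2).

From H_k ≅ ker(∂_k) / im(∂_{k+1}) we obtain:

  H_2: rank ker ∂_2 − rank ∂_3 = (20 − 20) − 0 = 0, and there is no ∂_3, so H_2 = 0.

(K is a triangulation of the Klein bottle.)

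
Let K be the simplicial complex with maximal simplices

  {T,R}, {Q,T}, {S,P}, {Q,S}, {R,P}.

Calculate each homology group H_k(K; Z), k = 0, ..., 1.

Order the vertices as P < Q < R < S < T. Listing each simplex with vertices in this order, K has dimension 1 with simplices:

  0-simplices (5): P, Q, R, S, T
  1-simplices (5): PR, PS, QS, QT, RT

so the chain groups are C_0 ≅ Z^5, C_1 ≅ Z^5.

Boundary ∂_1: C_1 → C_0 is given by ∂[p,q] = [q] − [p].
The 5×5 boundary matrix has rank 4 and Smith normal form diag(1,1,1,1).

From H_k ≅ ker(∂_k) / im(∂_{k+1}) we obtain:

  H_0: rank C_0 − rank ∂_1 = 5 − 4 = 1, and the invariant factors of ∂_1 are all 1, so H_0 = Z.
  H_1: rank ker ∂_1 − rank ∂_2 = (5 − 4) − 0 = 1, and there is no ∂_2, so H_1 = Z.

H_0 ≅ Z,  H_1 ≅ Z.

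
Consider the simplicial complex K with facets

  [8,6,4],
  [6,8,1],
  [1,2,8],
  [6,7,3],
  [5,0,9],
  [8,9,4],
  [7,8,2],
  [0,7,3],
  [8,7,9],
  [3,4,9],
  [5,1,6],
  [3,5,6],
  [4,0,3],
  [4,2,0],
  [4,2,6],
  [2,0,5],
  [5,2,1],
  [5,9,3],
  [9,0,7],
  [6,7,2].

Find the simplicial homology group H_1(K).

We work with the vertex ordering 0 < 1 < 2 < 3 < 4 < 5 < 6 < 7 < 8 < 9. The simplices of K, each written with vertices in increasing order, are:

  0-simplices (10): [0], [1], [2], [3], [4], [5], [6], [7], [8], [9]
  1-simplices (30): (30 of them)
  2-simplices (20): (20 of them)

giving chain groups C_0 ≅ Z^10, C_1 ≅ Z^30, C_2 ≅ Z^20.

Boundary ∂_1: C_1 → C_0 sends each edge [p,q] (with p < q) to q − p.
This gives a 10×30 integer matrix of rank 9; reducing to Smith normal form yields diagonal entries (1,1,1,1,1,1,1,1,1).

Boundary ∂_2: C_2 → C_1 acts by ∂[p,q,r] = [q,r] − [p,r] + [p,q]. For instance
  ∂[2,4,6] = [4,6] − [2,6] + [2,4],
  ∂[3,5,6] = [5,6] − [3,6] + [3,5].
The resulting 30×20 matrix has rank 20, and its Smith normal form has invariant factors (1,1,1,1,1,1,1,1,1,1,1,1,1,1,1,1,1,1,1,2).

Reading off H_k = ker ∂_k / im ∂_{k+1}:

  H_1: rank ker ∂_1 − rank ∂_2 = (30 − 9) − 20 = 1, and ∂_2 has invariant factor 2 > 1, so H_1 = Z ⊕ Z/2.

H_1 = Z ⊕ Z/2.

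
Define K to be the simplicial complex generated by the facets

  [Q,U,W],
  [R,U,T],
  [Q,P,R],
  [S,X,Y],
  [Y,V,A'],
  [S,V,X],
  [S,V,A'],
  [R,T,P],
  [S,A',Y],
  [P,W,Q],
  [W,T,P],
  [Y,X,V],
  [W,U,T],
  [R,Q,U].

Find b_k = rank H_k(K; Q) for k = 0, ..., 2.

b_0 = 2, b_1 = 0, b_2 = 2.

Order the vertices as P < Q < R < S < T < U < V < W < X < Y < A'. Listing each simplex with vertices in this order, K has dimension 2 with simplices:

  0-simplices (11): [P], [Q], [R], [S], [T], [U], [V], [W], [X], [Y], [A']
  1-simplices (21): [P,Q], [P,R], [P,T], [P,W], [Q,R], [Q,U], [Q,W], [R,T], [R,U], [S,V], [S,X], [S,Y], [S,A'], [T,U], [T,W], [U,W], [V,X], [V,Y], [V,A'], [X,Y], [Y,A']
  2-simplices (14): [P,Q,R], [P,Q,W], [P,R,T], [P,T,W], [Q,R,U], [Q,U,W], [R,T,U], [S,V,X], [S,V,A'], [S,X,Y], [S,Y,A'], [T,U,W], [V,X,Y], [V,Y,A']

Hence C_0 ≅ Z^11, C_1 ≅ Z^21, C_2 ≅ Z^14.

The boundary map ∂_1: C_1 → C_0 sends each edge [p,q] (with p < q) to q − p.
This gives a 11×21 integer matrix of rank 9; reducing to Smith normal form yields diagonal entries (1,1,1,1,1,1,1,1,1).

The boundary map ∂_2: C_2 → C_1 maps a triangle to the signed sum of its edges. For instance
  ∂[S,V,X] = [V,X] − [S,X] + [S,V],
  ∂[R,T,U] = [T,U] − [R,U] + [R,T].
This gives a 21×14 integer matrix of rank 12; reducing to Smith normal form yields diagonal entries (1,1,1,1,1,1,1,1,1,1,1,1).

Computing H_k = (kernel of ∂_k) / (image of ∂_{k+1}):

  H_0: rank C_0 − rank ∂_1 = 11 − 9 = 2, and the invariant factors of ∂_1 are all 1, so H_0 = Z^2.
  H_1: rank ker ∂_1 − rank ∂_2 = (21 − 9) − 12 = 0, and the invariant factors of ∂_2 are all 1, so H_1 = 0.
  H_2: rank ker ∂_2 − rank ∂_3 = (14 − 12) − 0 = 2, and there is no ∂_3, so H_2 = Z^2.

As a check, the Euler characteristic is 11 − 21 + 14 = 4, which agrees with 2 − 0 + 2 = 4.
(K is a triangulation of the disjoint union of the 2-sphere S^2 and the 2-sphere S^2.)

Hence the Betti numbers are b_0 = 2, b_1 = 0, b_2 = 2.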